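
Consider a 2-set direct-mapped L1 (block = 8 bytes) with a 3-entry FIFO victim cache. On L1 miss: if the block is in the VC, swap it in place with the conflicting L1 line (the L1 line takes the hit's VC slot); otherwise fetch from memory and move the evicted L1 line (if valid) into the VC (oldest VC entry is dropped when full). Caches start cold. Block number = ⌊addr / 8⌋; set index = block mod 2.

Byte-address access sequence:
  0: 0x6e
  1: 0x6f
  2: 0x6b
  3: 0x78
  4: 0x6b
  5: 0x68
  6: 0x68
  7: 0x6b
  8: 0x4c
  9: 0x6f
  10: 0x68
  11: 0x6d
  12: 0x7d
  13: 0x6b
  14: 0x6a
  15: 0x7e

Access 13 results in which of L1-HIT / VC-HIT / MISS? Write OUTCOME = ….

#0 0x6e→b13/s1 MISS; vc=[]
#1 0x6f→b13/s1 L1-HIT; vc=[]
#2 0x6b→b13/s1 L1-HIT; vc=[]
#3 0x78→b15/s1 MISS; vc=[13]
#4 0x6b→b13/s1 VC-HIT; vc=[15]
#5 0x68→b13/s1 L1-HIT; vc=[15]
#6 0x68→b13/s1 L1-HIT; vc=[15]
#7 0x6b→b13/s1 L1-HIT; vc=[15]
#8 0x4c→b9/s1 MISS; vc=[15,13]
#9 0x6f→b13/s1 VC-HIT; vc=[15,9]
#10 0x68→b13/s1 L1-HIT; vc=[15,9]
#11 0x6d→b13/s1 L1-HIT; vc=[15,9]
#12 0x7d→b15/s1 VC-HIT; vc=[13,9]
#13 0x6b→b13/s1 VC-HIT; vc=[15,9]
#14 0x6a→b13/s1 L1-HIT; vc=[15,9]
#15 0x7e→b15/s1 VC-HIT; vc=[13,9]

OUTCOME = VC-HIT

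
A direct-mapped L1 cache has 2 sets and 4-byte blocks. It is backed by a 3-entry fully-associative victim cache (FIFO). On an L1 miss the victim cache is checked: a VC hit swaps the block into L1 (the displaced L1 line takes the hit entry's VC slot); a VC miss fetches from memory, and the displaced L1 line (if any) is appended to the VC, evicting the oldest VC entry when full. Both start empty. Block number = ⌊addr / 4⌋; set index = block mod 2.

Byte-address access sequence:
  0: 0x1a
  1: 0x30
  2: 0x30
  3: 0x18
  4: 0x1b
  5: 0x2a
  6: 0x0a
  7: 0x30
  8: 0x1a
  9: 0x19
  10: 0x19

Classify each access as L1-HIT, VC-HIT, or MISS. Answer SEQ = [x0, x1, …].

SEQ = [MISS, MISS, L1-HIT, VC-HIT, L1-HIT, MISS, MISS, VC-HIT, VC-HIT, L1-HIT, L1-HIT]

#0 0x1a→b6/s0 MISS; vc=[]
#1 0x30→b12/s0 MISS; vc=[6]
#2 0x30→b12/s0 L1-HIT; vc=[6]
#3 0x18→b6/s0 VC-HIT; vc=[12]
#4 0x1b→b6/s0 L1-HIT; vc=[12]
#5 0x2a→b10/s0 MISS; vc=[12,6]
#6 0xa→b2/s0 MISS; vc=[12,6,10]
#7 0x30→b12/s0 VC-HIT; vc=[2,6,10]
#8 0x1a→b6/s0 VC-HIT; vc=[2,12,10]
#9 0x19→b6/s0 L1-HIT; vc=[2,12,10]
#10 0x19→b6/s0 L1-HIT; vc=[2,12,10]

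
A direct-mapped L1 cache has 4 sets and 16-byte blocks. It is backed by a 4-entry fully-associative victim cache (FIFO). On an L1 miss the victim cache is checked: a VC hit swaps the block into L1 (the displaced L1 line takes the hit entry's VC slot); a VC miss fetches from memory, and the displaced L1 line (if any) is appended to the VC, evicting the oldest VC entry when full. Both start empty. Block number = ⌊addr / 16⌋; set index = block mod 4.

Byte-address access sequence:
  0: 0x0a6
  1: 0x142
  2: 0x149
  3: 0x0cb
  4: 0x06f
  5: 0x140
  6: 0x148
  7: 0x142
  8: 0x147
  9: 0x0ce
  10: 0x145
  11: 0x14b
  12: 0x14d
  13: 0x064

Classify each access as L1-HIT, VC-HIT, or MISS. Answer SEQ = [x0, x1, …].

#0 0xa6→b10/s2 MISS; vc=[]
#1 0x142→b20/s0 MISS; vc=[]
#2 0x149→b20/s0 L1-HIT; vc=[]
#3 0xcb→b12/s0 MISS; vc=[20]
#4 0x6f→b6/s2 MISS; vc=[20,10]
#5 0x140→b20/s0 VC-HIT; vc=[12,10]
#6 0x148→b20/s0 L1-HIT; vc=[12,10]
#7 0x142→b20/s0 L1-HIT; vc=[12,10]
#8 0x147→b20/s0 L1-HIT; vc=[12,10]
#9 0xce→b12/s0 VC-HIT; vc=[20,10]
#10 0x145→b20/s0 VC-HIT; vc=[12,10]
#11 0x14b→b20/s0 L1-HIT; vc=[12,10]
#12 0x14d→b20/s0 L1-HIT; vc=[12,10]
#13 0x64→b6/s2 L1-HIT; vc=[12,10]

SEQ = [MISS, MISS, L1-HIT, MISS, MISS, VC-HIT, L1-HIT, L1-HIT, L1-HIT, VC-HIT, VC-HIT, L1-HIT, L1-HIT, L1-HIT]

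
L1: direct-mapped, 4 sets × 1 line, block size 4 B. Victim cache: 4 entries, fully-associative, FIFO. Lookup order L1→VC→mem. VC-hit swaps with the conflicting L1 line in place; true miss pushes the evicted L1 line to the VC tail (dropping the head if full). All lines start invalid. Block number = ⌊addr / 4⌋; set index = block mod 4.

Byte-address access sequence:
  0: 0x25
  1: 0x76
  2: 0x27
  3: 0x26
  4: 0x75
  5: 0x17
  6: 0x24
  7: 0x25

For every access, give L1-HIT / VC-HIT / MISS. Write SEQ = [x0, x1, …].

SEQ = [MISS, MISS, VC-HIT, L1-HIT, VC-HIT, MISS, VC-HIT, L1-HIT]

0: 0x25 (blk 9, set 1) → MISS  vc=[]
1: 0x76 (blk 29, set 1) → MISS  vc=[9]
2: 0x27 (blk 9, set 1) → VC-HIT  vc=[29]
3: 0x26 (blk 9, set 1) → L1-HIT  vc=[29]
4: 0x75 (blk 29, set 1) → VC-HIT  vc=[9]
5: 0x17 (blk 5, set 1) → MISS  vc=[9, 29]
6: 0x24 (blk 9, set 1) → VC-HIT  vc=[5, 29]
7: 0x25 (blk 9, set 1) → L1-HIT  vc=[5, 29]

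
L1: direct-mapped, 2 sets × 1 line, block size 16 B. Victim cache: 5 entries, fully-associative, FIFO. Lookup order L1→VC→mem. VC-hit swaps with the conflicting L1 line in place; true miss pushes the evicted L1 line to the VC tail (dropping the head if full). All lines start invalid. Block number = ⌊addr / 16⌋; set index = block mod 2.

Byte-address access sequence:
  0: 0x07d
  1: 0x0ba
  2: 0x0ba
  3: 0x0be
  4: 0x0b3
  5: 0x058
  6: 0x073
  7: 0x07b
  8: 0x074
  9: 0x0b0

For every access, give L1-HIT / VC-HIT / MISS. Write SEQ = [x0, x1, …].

0: 0x7d (blk 7, set 1) → MISS  vc=[]
1: 0xba (blk 11, set 1) → MISS  vc=[7]
2: 0xba (blk 11, set 1) → L1-HIT  vc=[7]
3: 0xbe (blk 11, set 1) → L1-HIT  vc=[7]
4: 0xb3 (blk 11, set 1) → L1-HIT  vc=[7]
5: 0x58 (blk 5, set 1) → MISS  vc=[7, 11]
6: 0x73 (blk 7, set 1) → VC-HIT  vc=[5, 11]
7: 0x7b (blk 7, set 1) → L1-HIT  vc=[5, 11]
8: 0x74 (blk 7, set 1) → L1-HIT  vc=[5, 11]
9: 0xb0 (blk 11, set 1) → VC-HIT  vc=[5, 7]

SEQ = [MISS, MISS, L1-HIT, L1-HIT, L1-HIT, MISS, VC-HIT, L1-HIT, L1-HIT, VC-HIT]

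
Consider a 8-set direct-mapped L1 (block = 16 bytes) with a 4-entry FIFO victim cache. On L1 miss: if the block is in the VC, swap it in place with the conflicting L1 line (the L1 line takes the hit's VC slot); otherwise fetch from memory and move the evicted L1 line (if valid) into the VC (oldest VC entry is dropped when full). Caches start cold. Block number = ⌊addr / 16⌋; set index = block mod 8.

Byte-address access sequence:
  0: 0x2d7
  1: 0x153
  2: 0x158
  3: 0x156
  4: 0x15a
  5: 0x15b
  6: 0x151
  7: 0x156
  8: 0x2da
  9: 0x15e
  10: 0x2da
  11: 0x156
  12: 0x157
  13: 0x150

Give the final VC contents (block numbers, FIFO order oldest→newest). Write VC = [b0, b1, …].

VC = [45]

0: 0x2d7 (blk 45, set 5) → MISS  vc=[]
1: 0x153 (blk 21, set 5) → MISS  vc=[45]
2: 0x158 (blk 21, set 5) → L1-HIT  vc=[45]
3: 0x156 (blk 21, set 5) → L1-HIT  vc=[45]
4: 0x15a (blk 21, set 5) → L1-HIT  vc=[45]
5: 0x15b (blk 21, set 5) → L1-HIT  vc=[45]
6: 0x151 (blk 21, set 5) → L1-HIT  vc=[45]
7: 0x156 (blk 21, set 5) → L1-HIT  vc=[45]
8: 0x2da (blk 45, set 5) → VC-HIT  vc=[21]
9: 0x15e (blk 21, set 5) → VC-HIT  vc=[45]
10: 0x2da (blk 45, set 5) → VC-HIT  vc=[21]
11: 0x156 (blk 21, set 5) → VC-HIT  vc=[45]
12: 0x157 (blk 21, set 5) → L1-HIT  vc=[45]
13: 0x150 (blk 21, set 5) → L1-HIT  vc=[45]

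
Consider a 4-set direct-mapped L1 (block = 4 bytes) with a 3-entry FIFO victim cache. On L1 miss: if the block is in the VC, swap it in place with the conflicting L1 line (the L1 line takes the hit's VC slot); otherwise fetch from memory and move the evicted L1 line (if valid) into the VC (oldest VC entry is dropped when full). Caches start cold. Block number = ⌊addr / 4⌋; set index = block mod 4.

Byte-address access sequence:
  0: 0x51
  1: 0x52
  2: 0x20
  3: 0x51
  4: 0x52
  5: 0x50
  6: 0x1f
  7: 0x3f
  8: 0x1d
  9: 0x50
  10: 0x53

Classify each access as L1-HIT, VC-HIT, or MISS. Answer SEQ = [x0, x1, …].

  [0] addr=0x51 blk=20 s=0: MISS | VC []
  [1] addr=0x52 blk=20 s=0: L1-HIT | VC []
  [2] addr=0x20 blk=8 s=0: MISS | VC [20]
  [3] addr=0x51 blk=20 s=0: VC-HIT | VC [8]
  [4] addr=0x52 blk=20 s=0: L1-HIT | VC [8]
  [5] addr=0x50 blk=20 s=0: L1-HIT | VC [8]
  [6] addr=0x1f blk=7 s=3: MISS | VC [8]
  [7] addr=0x3f blk=15 s=3: MISS | VC [8, 7]
  [8] addr=0x1d blk=7 s=3: VC-HIT | VC [8, 15]
  [9] addr=0x50 blk=20 s=0: L1-HIT | VC [8, 15]
  [10] addr=0x53 blk=20 s=0: L1-HIT | VC [8, 15]

SEQ = [MISS, L1-HIT, MISS, VC-HIT, L1-HIT, L1-HIT, MISS, MISS, VC-HIT, L1-HIT, L1-HIT]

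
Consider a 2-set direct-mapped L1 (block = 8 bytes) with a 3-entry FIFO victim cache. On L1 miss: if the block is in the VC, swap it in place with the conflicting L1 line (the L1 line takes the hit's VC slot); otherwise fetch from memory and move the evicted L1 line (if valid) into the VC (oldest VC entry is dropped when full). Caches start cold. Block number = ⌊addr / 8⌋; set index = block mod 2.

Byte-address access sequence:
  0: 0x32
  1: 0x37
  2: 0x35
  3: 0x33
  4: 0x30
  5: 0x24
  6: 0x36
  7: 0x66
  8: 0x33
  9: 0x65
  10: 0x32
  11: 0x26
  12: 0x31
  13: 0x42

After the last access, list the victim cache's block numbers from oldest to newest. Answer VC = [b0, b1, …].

VC = [4, 12, 6]

#0 0x32→b6/s0 MISS; vc=[]
#1 0x37→b6/s0 L1-HIT; vc=[]
#2 0x35→b6/s0 L1-HIT; vc=[]
#3 0x33→b6/s0 L1-HIT; vc=[]
#4 0x30→b6/s0 L1-HIT; vc=[]
#5 0x24→b4/s0 MISS; vc=[6]
#6 0x36→b6/s0 VC-HIT; vc=[4]
#7 0x66→b12/s0 MISS; vc=[4,6]
#8 0x33→b6/s0 VC-HIT; vc=[4,12]
#9 0x65→b12/s0 VC-HIT; vc=[4,6]
#10 0x32→b6/s0 VC-HIT; vc=[4,12]
#11 0x26→b4/s0 VC-HIT; vc=[6,12]
#12 0x31→b6/s0 VC-HIT; vc=[4,12]
#13 0x42→b8/s0 MISS; vc=[4,12,6]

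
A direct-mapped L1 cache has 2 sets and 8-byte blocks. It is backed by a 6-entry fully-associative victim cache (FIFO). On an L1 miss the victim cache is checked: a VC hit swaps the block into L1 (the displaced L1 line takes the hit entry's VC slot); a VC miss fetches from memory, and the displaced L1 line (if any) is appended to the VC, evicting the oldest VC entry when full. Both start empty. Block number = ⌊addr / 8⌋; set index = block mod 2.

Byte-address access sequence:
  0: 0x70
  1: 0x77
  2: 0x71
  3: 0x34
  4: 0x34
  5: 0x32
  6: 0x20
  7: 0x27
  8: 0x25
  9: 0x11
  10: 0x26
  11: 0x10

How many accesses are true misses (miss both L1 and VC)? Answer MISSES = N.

0: 0x70 (blk 14, set 0) → MISS  vc=[]
1: 0x77 (blk 14, set 0) → L1-HIT  vc=[]
2: 0x71 (blk 14, set 0) → L1-HIT  vc=[]
3: 0x34 (blk 6, set 0) → MISS  vc=[14]
4: 0x34 (blk 6, set 0) → L1-HIT  vc=[14]
5: 0x32 (blk 6, set 0) → L1-HIT  vc=[14]
6: 0x20 (blk 4, set 0) → MISS  vc=[14, 6]
7: 0x27 (blk 4, set 0) → L1-HIT  vc=[14, 6]
8: 0x25 (blk 4, set 0) → L1-HIT  vc=[14, 6]
9: 0x11 (blk 2, set 0) → MISS  vc=[14, 6, 4]
10: 0x26 (blk 4, set 0) → VC-HIT  vc=[14, 6, 2]
11: 0x10 (blk 2, set 0) → VC-HIT  vc=[14, 6, 4]

MISSES = 4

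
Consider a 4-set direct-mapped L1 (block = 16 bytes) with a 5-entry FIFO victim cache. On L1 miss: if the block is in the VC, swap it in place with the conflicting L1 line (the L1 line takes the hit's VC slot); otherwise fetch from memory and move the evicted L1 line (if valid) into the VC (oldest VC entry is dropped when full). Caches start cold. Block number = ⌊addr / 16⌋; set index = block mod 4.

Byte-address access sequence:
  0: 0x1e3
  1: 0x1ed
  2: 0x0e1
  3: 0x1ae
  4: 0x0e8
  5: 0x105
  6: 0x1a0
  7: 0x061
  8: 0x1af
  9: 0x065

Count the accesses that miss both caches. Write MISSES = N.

  [0] addr=0x1e3 blk=30 s=2: MISS | VC []
  [1] addr=0x1ed blk=30 s=2: L1-HIT | VC []
  [2] addr=0xe1 blk=14 s=2: MISS | VC [30]
  [3] addr=0x1ae blk=26 s=2: MISS | VC [30, 14]
  [4] addr=0xe8 blk=14 s=2: VC-HIT | VC [30, 26]
  [5] addr=0x105 blk=16 s=0: MISS | VC [30, 26]
  [6] addr=0x1a0 blk=26 s=2: VC-HIT | VC [30, 14]
  [7] addr=0x61 blk=6 s=2: MISS | VC [30, 14, 26]
  [8] addr=0x1af blk=26 s=2: VC-HIT | VC [30, 14, 6]
  [9] addr=0x65 blk=6 s=2: VC-HIT | VC [30, 14, 26]

MISSES = 5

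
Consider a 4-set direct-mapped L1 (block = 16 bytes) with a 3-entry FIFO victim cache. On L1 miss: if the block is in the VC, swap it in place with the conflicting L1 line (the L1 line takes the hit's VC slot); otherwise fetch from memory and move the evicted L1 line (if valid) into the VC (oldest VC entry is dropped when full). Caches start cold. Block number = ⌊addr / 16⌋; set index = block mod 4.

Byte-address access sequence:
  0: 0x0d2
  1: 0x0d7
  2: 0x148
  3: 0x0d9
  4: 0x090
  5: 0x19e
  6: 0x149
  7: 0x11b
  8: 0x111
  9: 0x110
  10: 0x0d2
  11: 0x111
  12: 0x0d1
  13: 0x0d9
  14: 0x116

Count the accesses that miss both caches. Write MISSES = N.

  [0] addr=0xd2 blk=13 s=1: MISS | VC []
  [1] addr=0xd7 blk=13 s=1: L1-HIT | VC []
  [2] addr=0x148 blk=20 s=0: MISS | VC []
  [3] addr=0xd9 blk=13 s=1: L1-HIT | VC []
  [4] addr=0x90 blk=9 s=1: MISS | VC [13]
  [5] addr=0x19e blk=25 s=1: MISS | VC [13, 9]
  [6] addr=0x149 blk=20 s=0: L1-HIT | VC [13, 9]
  [7] addr=0x11b blk=17 s=1: MISS | VC [13, 9, 25]
  [8] addr=0x111 blk=17 s=1: L1-HIT | VC [13, 9, 25]
  [9] addr=0x110 blk=17 s=1: L1-HIT | VC [13, 9, 25]
  [10] addr=0xd2 blk=13 s=1: VC-HIT | VC [17, 9, 25]
  [11] addr=0x111 blk=17 s=1: VC-HIT | VC [13, 9, 25]
  [12] addr=0xd1 blk=13 s=1: VC-HIT | VC [17, 9, 25]
  [13] addr=0xd9 blk=13 s=1: L1-HIT | VC [17, 9, 25]
  [14] addr=0x116 blk=17 s=1: VC-HIT | VC [13, 9, 25]

MISSES = 5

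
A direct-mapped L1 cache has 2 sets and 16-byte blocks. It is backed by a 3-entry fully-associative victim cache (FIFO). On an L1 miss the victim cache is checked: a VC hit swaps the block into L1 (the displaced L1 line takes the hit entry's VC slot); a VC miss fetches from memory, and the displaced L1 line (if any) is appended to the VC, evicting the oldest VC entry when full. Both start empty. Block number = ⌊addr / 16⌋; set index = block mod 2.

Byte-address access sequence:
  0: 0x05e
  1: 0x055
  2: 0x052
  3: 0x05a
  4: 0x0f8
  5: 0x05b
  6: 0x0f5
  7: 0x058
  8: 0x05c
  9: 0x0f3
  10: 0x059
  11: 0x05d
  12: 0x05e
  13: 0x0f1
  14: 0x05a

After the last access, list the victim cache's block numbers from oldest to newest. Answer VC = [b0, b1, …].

0: 0x5e (blk 5, set 1) → MISS  vc=[]
1: 0x55 (blk 5, set 1) → L1-HIT  vc=[]
2: 0x52 (blk 5, set 1) → L1-HIT  vc=[]
3: 0x5a (blk 5, set 1) → L1-HIT  vc=[]
4: 0xf8 (blk 15, set 1) → MISS  vc=[5]
5: 0x5b (blk 5, set 1) → VC-HIT  vc=[15]
6: 0xf5 (blk 15, set 1) → VC-HIT  vc=[5]
7: 0x58 (blk 5, set 1) → VC-HIT  vc=[15]
8: 0x5c (blk 5, set 1) → L1-HIT  vc=[15]
9: 0xf3 (blk 15, set 1) → VC-HIT  vc=[5]
10: 0x59 (blk 5, set 1) → VC-HIT  vc=[15]
11: 0x5d (blk 5, set 1) → L1-HIT  vc=[15]
12: 0x5e (blk 5, set 1) → L1-HIT  vc=[15]
13: 0xf1 (blk 15, set 1) → VC-HIT  vc=[5]
14: 0x5a (blk 5, set 1) → VC-HIT  vc=[15]

VC = [15]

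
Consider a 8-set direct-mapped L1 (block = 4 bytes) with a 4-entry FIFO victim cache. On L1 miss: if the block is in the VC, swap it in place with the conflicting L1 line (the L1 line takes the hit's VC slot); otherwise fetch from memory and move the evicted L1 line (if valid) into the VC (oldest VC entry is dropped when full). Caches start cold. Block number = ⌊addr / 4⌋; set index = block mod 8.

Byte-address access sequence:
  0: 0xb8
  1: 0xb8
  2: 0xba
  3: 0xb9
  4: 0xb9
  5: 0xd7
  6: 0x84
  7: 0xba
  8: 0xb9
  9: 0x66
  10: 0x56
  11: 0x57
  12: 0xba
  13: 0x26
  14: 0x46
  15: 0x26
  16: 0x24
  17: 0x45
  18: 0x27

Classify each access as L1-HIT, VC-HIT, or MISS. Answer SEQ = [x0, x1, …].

SEQ = [MISS, L1-HIT, L1-HIT, L1-HIT, L1-HIT, MISS, MISS, L1-HIT, L1-HIT, MISS, MISS, L1-HIT, L1-HIT, MISS, MISS, VC-HIT, L1-HIT, VC-HIT, VC-HIT]

  [0] addr=0xb8 blk=46 s=6: MISS | VC []
  [1] addr=0xb8 blk=46 s=6: L1-HIT | VC []
  [2] addr=0xba blk=46 s=6: L1-HIT | VC []
  [3] addr=0xb9 blk=46 s=6: L1-HIT | VC []
  [4] addr=0xb9 blk=46 s=6: L1-HIT | VC []
  [5] addr=0xd7 blk=53 s=5: MISS | VC []
  [6] addr=0x84 blk=33 s=1: MISS | VC []
  [7] addr=0xba blk=46 s=6: L1-HIT | VC []
  [8] addr=0xb9 blk=46 s=6: L1-HIT | VC []
  [9] addr=0x66 blk=25 s=1: MISS | VC [33]
  [10] addr=0x56 blk=21 s=5: MISS | VC [33, 53]
  [11] addr=0x57 blk=21 s=5: L1-HIT | VC [33, 53]
  [12] addr=0xba blk=46 s=6: L1-HIT | VC [33, 53]
  [13] addr=0x26 blk=9 s=1: MISS | VC [33, 53, 25]
  [14] addr=0x46 blk=17 s=1: MISS | VC [33, 53, 25, 9]
  [15] addr=0x26 blk=9 s=1: VC-HIT | VC [33, 53, 25, 17]
  [16] addr=0x24 blk=9 s=1: L1-HIT | VC [33, 53, 25, 17]
  [17] addr=0x45 blk=17 s=1: VC-HIT | VC [33, 53, 25, 9]
  [18] addr=0x27 blk=9 s=1: VC-HIT | VC [33, 53, 25, 17]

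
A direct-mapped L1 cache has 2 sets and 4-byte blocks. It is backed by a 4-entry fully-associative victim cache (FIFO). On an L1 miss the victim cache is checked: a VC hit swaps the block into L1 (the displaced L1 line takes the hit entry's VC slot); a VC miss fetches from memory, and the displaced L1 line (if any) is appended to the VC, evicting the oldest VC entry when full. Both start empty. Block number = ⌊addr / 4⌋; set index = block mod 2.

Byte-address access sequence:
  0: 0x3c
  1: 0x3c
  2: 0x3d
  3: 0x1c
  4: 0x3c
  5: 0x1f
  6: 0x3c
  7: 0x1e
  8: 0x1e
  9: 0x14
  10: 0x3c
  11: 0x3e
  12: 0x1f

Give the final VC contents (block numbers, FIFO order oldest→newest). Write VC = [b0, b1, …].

  [0] addr=0x3c blk=15 s=1: MISS | VC []
  [1] addr=0x3c blk=15 s=1: L1-HIT | VC []
  [2] addr=0x3d blk=15 s=1: L1-HIT | VC []
  [3] addr=0x1c blk=7 s=1: MISS | VC [15]
  [4] addr=0x3c blk=15 s=1: VC-HIT | VC [7]
  [5] addr=0x1f blk=7 s=1: VC-HIT | VC [15]
  [6] addr=0x3c blk=15 s=1: VC-HIT | VC [7]
  [7] addr=0x1e blk=7 s=1: VC-HIT | VC [15]
  [8] addr=0x1e blk=7 s=1: L1-HIT | VC [15]
  [9] addr=0x14 blk=5 s=1: MISS | VC [15, 7]
  [10] addr=0x3c blk=15 s=1: VC-HIT | VC [5, 7]
  [11] addr=0x3e blk=15 s=1: L1-HIT | VC [5, 7]
  [12] addr=0x1f blk=7 s=1: VC-HIT | VC [5, 15]

VC = [5, 15]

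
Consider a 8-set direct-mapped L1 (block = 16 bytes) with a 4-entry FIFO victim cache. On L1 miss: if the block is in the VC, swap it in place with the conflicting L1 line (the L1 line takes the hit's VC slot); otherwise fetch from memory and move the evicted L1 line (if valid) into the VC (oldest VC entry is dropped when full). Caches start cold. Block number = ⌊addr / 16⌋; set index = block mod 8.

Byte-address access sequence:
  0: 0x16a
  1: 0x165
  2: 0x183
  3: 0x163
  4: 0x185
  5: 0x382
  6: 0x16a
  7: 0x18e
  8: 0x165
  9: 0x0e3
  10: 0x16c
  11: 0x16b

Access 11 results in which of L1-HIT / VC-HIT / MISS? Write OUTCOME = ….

OUTCOME = L1-HIT

  [0] addr=0x16a blk=22 s=6: MISS | VC []
  [1] addr=0x165 blk=22 s=6: L1-HIT | VC []
  [2] addr=0x183 blk=24 s=0: MISS | VC []
  [3] addr=0x163 blk=22 s=6: L1-HIT | VC []
  [4] addr=0x185 blk=24 s=0: L1-HIT | VC []
  [5] addr=0x382 blk=56 s=0: MISS | VC [24]
  [6] addr=0x16a blk=22 s=6: L1-HIT | VC [24]
  [7] addr=0x18e blk=24 s=0: VC-HIT | VC [56]
  [8] addr=0x165 blk=22 s=6: L1-HIT | VC [56]
  [9] addr=0xe3 blk=14 s=6: MISS | VC [56, 22]
  [10] addr=0x16c blk=22 s=6: VC-HIT | VC [56, 14]
  [11] addr=0x16b blk=22 s=6: L1-HIT | VC [56, 14]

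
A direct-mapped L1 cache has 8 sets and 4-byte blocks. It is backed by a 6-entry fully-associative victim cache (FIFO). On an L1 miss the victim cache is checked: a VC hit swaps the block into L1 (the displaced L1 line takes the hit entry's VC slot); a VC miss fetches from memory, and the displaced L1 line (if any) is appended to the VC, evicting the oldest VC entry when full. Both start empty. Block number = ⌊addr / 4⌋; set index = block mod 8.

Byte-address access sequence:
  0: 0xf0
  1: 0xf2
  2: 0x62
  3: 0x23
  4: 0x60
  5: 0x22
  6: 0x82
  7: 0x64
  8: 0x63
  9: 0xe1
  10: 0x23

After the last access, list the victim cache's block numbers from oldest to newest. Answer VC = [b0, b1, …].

0: 0xf0 (blk 60, set 4) → MISS  vc=[]
1: 0xf2 (blk 60, set 4) → L1-HIT  vc=[]
2: 0x62 (blk 24, set 0) → MISS  vc=[]
3: 0x23 (blk 8, set 0) → MISS  vc=[24]
4: 0x60 (blk 24, set 0) → VC-HIT  vc=[8]
5: 0x22 (blk 8, set 0) → VC-HIT  vc=[24]
6: 0x82 (blk 32, set 0) → MISS  vc=[24, 8]
7: 0x64 (blk 25, set 1) → MISS  vc=[24, 8]
8: 0x63 (blk 24, set 0) → VC-HIT  vc=[32, 8]
9: 0xe1 (blk 56, set 0) → MISS  vc=[32, 8, 24]
10: 0x23 (blk 8, set 0) → VC-HIT  vc=[32, 56, 24]

VC = [32, 56, 24]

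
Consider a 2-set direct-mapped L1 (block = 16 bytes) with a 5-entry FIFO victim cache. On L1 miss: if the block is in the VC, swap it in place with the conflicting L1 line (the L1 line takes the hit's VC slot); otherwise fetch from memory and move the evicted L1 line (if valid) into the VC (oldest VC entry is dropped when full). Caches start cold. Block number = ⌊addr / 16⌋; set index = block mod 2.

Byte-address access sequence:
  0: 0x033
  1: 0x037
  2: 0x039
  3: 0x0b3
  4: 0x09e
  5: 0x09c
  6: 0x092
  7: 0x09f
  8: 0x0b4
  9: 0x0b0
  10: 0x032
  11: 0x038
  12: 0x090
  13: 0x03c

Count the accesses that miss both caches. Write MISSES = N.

0: 0x33 (blk 3, set 1) → MISS  vc=[]
1: 0x37 (blk 3, set 1) → L1-HIT  vc=[]
2: 0x39 (blk 3, set 1) → L1-HIT  vc=[]
3: 0xb3 (blk 11, set 1) → MISS  vc=[3]
4: 0x9e (blk 9, set 1) → MISS  vc=[3, 11]
5: 0x9c (blk 9, set 1) → L1-HIT  vc=[3, 11]
6: 0x92 (blk 9, set 1) → L1-HIT  vc=[3, 11]
7: 0x9f (blk 9, set 1) → L1-HIT  vc=[3, 11]
8: 0xb4 (blk 11, set 1) → VC-HIT  vc=[3, 9]
9: 0xb0 (blk 11, set 1) → L1-HIT  vc=[3, 9]
10: 0x32 (blk 3, set 1) → VC-HIT  vc=[11, 9]
11: 0x38 (blk 3, set 1) → L1-HIT  vc=[11, 9]
12: 0x90 (blk 9, set 1) → VC-HIT  vc=[11, 3]
13: 0x3c (blk 3, set 1) → VC-HIT  vc=[11, 9]

MISSES = 3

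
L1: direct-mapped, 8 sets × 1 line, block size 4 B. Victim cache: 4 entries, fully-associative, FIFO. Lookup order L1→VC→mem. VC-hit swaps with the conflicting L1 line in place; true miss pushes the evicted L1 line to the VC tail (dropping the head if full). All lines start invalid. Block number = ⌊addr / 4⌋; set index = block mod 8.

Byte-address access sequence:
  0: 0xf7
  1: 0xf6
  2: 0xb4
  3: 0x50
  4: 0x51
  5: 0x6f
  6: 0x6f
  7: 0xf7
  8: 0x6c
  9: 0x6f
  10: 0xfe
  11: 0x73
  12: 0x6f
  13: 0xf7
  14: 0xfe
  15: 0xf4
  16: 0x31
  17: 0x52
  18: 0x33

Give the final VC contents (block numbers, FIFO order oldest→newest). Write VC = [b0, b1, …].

  [0] addr=0xf7 blk=61 s=5: MISS | VC []
  [1] addr=0xf6 blk=61 s=5: L1-HIT | VC []
  [2] addr=0xb4 blk=45 s=5: MISS | VC [61]
  [3] addr=0x50 blk=20 s=4: MISS | VC [61]
  [4] addr=0x51 blk=20 s=4: L1-HIT | VC [61]
  [5] addr=0x6f blk=27 s=3: MISS | VC [61]
  [6] addr=0x6f blk=27 s=3: L1-HIT | VC [61]
  [7] addr=0xf7 blk=61 s=5: VC-HIT | VC [45]
  [8] addr=0x6c blk=27 s=3: L1-HIT | VC [45]
  [9] addr=0x6f blk=27 s=3: L1-HIT | VC [45]
  [10] addr=0xfe blk=63 s=7: MISS | VC [45]
  [11] addr=0x73 blk=28 s=4: MISS | VC [45, 20]
  [12] addr=0x6f blk=27 s=3: L1-HIT | VC [45, 20]
  [13] addr=0xf7 blk=61 s=5: L1-HIT | VC [45, 20]
  [14] addr=0xfe blk=63 s=7: L1-HIT | VC [45, 20]
  [15] addr=0xf4 blk=61 s=5: L1-HIT | VC [45, 20]
  [16] addr=0x31 blk=12 s=4: MISS | VC [45, 20, 28]
  [17] addr=0x52 blk=20 s=4: VC-HIT | VC [45, 12, 28]
  [18] addr=0x33 blk=12 s=4: VC-HIT | VC [45, 20, 28]

VC = [45, 20, 28]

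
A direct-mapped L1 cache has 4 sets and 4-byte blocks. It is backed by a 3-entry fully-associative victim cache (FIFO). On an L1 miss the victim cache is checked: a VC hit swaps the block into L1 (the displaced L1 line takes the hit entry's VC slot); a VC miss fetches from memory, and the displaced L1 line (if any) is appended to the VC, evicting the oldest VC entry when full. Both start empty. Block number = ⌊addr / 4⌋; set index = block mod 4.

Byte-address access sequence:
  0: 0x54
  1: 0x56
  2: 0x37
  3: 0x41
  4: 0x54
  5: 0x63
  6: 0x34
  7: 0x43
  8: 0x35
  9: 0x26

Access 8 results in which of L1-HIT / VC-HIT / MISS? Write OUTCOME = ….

OUTCOME = L1-HIT

0: 0x54 (blk 21, set 1) → MISS  vc=[]
1: 0x56 (blk 21, set 1) → L1-HIT  vc=[]
2: 0x37 (blk 13, set 1) → MISS  vc=[21]
3: 0x41 (blk 16, set 0) → MISS  vc=[21]
4: 0x54 (blk 21, set 1) → VC-HIT  vc=[13]
5: 0x63 (blk 24, set 0) → MISS  vc=[13, 16]
6: 0x34 (blk 13, set 1) → VC-HIT  vc=[21, 16]
7: 0x43 (blk 16, set 0) → VC-HIT  vc=[21, 24]
8: 0x35 (blk 13, set 1) → L1-HIT  vc=[21, 24]
9: 0x26 (blk 9, set 1) → MISS  vc=[21, 24, 13]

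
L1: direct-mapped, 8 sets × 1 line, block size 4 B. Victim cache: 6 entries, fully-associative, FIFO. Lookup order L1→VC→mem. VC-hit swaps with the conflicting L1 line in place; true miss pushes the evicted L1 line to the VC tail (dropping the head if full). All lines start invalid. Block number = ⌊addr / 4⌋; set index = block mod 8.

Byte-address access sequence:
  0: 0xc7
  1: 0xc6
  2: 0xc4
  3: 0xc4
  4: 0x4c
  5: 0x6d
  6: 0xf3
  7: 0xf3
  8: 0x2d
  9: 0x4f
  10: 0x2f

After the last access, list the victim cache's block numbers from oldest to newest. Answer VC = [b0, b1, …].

#0 0xc7→b49/s1 MISS; vc=[]
#1 0xc6→b49/s1 L1-HIT; vc=[]
#2 0xc4→b49/s1 L1-HIT; vc=[]
#3 0xc4→b49/s1 L1-HIT; vc=[]
#4 0x4c→b19/s3 MISS; vc=[]
#5 0x6d→b27/s3 MISS; vc=[19]
#6 0xf3→b60/s4 MISS; vc=[19]
#7 0xf3→b60/s4 L1-HIT; vc=[19]
#8 0x2d→b11/s3 MISS; vc=[19,27]
#9 0x4f→b19/s3 VC-HIT; vc=[11,27]
#10 0x2f→b11/s3 VC-HIT; vc=[19,27]

VC = [19, 27]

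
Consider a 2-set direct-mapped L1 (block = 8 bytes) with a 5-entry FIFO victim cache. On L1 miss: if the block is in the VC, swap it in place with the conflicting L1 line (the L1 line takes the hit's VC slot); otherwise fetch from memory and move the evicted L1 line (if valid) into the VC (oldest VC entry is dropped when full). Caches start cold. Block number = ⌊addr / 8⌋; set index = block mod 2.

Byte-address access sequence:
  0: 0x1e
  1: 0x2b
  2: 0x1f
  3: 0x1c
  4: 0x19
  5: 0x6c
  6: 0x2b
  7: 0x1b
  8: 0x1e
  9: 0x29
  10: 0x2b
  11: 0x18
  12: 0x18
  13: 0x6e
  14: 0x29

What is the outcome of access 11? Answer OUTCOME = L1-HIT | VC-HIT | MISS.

#0 0x1e→b3/s1 MISS; vc=[]
#1 0x2b→b5/s1 MISS; vc=[3]
#2 0x1f→b3/s1 VC-HIT; vc=[5]
#3 0x1c→b3/s1 L1-HIT; vc=[5]
#4 0x19→b3/s1 L1-HIT; vc=[5]
#5 0x6c→b13/s1 MISS; vc=[5,3]
#6 0x2b→b5/s1 VC-HIT; vc=[13,3]
#7 0x1b→b3/s1 VC-HIT; vc=[13,5]
#8 0x1e→b3/s1 L1-HIT; vc=[13,5]
#9 0x29→b5/s1 VC-HIT; vc=[13,3]
#10 0x2b→b5/s1 L1-HIT; vc=[13,3]
#11 0x18→b3/s1 VC-HIT; vc=[13,5]
#12 0x18→b3/s1 L1-HIT; vc=[13,5]
#13 0x6e→b13/s1 VC-HIT; vc=[3,5]
#14 0x29→b5/s1 VC-HIT; vc=[3,13]

OUTCOME = VC-HIT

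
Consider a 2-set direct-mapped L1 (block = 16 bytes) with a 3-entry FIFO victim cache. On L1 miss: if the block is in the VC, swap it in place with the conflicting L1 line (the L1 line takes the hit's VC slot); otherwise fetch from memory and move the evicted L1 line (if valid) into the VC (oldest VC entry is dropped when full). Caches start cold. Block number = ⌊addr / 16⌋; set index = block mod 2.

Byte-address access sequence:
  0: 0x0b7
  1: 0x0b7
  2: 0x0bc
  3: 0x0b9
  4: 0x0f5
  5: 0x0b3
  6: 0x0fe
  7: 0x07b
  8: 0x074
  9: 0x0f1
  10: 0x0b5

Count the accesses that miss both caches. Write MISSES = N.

MISSES = 3

  [0] addr=0xb7 blk=11 s=1: MISS | VC []
  [1] addr=0xb7 blk=11 s=1: L1-HIT | VC []
  [2] addr=0xbc blk=11 s=1: L1-HIT | VC []
  [3] addr=0xb9 blk=11 s=1: L1-HIT | VC []
  [4] addr=0xf5 blk=15 s=1: MISS | VC [11]
  [5] addr=0xb3 blk=11 s=1: VC-HIT | VC [15]
  [6] addr=0xfe blk=15 s=1: VC-HIT | VC [11]
  [7] addr=0x7b blk=7 s=1: MISS | VC [11, 15]
  [8] addr=0x74 blk=7 s=1: L1-HIT | VC [11, 15]
  [9] addr=0xf1 blk=15 s=1: VC-HIT | VC [11, 7]
  [10] addr=0xb5 blk=11 s=1: VC-HIT | VC [15, 7]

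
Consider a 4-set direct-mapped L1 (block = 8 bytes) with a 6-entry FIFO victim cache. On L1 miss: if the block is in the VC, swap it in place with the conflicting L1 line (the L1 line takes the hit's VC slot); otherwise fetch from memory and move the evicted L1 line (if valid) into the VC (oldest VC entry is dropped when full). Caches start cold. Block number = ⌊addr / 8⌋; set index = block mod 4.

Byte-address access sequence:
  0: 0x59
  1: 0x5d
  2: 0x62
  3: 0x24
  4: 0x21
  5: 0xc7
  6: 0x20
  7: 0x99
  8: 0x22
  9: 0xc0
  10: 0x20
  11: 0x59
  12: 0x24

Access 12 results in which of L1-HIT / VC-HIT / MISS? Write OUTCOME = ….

#0 0x59→b11/s3 MISS; vc=[]
#1 0x5d→b11/s3 L1-HIT; vc=[]
#2 0x62→b12/s0 MISS; vc=[]
#3 0x24→b4/s0 MISS; vc=[12]
#4 0x21→b4/s0 L1-HIT; vc=[12]
#5 0xc7→b24/s0 MISS; vc=[12,4]
#6 0x20→b4/s0 VC-HIT; vc=[12,24]
#7 0x99→b19/s3 MISS; vc=[12,24,11]
#8 0x22→b4/s0 L1-HIT; vc=[12,24,11]
#9 0xc0→b24/s0 VC-HIT; vc=[12,4,11]
#10 0x20→b4/s0 VC-HIT; vc=[12,24,11]
#11 0x59→b11/s3 VC-HIT; vc=[12,24,19]
#12 0x24→b4/s0 L1-HIT; vc=[12,24,19]

OUTCOME = L1-HIT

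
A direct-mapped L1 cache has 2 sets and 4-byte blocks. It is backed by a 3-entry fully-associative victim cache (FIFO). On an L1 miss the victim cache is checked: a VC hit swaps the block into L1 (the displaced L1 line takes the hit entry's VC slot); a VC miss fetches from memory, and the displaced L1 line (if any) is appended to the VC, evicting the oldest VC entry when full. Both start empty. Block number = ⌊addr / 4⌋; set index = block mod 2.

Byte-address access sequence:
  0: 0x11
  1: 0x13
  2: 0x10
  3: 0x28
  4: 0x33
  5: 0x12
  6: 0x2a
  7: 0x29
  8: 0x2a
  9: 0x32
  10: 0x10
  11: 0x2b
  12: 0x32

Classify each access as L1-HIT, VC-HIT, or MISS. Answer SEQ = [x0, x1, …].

0: 0x11 (blk 4, set 0) → MISS  vc=[]
1: 0x13 (blk 4, set 0) → L1-HIT  vc=[]
2: 0x10 (blk 4, set 0) → L1-HIT  vc=[]
3: 0x28 (blk 10, set 0) → MISS  vc=[4]
4: 0x33 (blk 12, set 0) → MISS  vc=[4, 10]
5: 0x12 (blk 4, set 0) → VC-HIT  vc=[12, 10]
6: 0x2a (blk 10, set 0) → VC-HIT  vc=[12, 4]
7: 0x29 (blk 10, set 0) → L1-HIT  vc=[12, 4]
8: 0x2a (blk 10, set 0) → L1-HIT  vc=[12, 4]
9: 0x32 (blk 12, set 0) → VC-HIT  vc=[10, 4]
10: 0x10 (blk 4, set 0) → VC-HIT  vc=[10, 12]
11: 0x2b (blk 10, set 0) → VC-HIT  vc=[4, 12]
12: 0x32 (blk 12, set 0) → VC-HIT  vc=[4, 10]

SEQ = [MISS, L1-HIT, L1-HIT, MISS, MISS, VC-HIT, VC-HIT, L1-HIT, L1-HIT, VC-HIT, VC-HIT, VC-HIT, VC-HIT]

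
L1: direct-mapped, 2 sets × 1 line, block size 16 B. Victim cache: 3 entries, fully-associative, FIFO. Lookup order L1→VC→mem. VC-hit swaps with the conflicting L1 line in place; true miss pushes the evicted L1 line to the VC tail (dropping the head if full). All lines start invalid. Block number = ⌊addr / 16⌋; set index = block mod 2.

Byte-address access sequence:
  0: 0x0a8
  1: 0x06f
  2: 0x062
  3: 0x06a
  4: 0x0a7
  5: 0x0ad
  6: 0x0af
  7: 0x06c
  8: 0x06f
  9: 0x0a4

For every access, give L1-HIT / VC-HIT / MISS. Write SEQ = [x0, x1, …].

#0 0xa8→b10/s0 MISS; vc=[]
#1 0x6f→b6/s0 MISS; vc=[10]
#2 0x62→b6/s0 L1-HIT; vc=[10]
#3 0x6a→b6/s0 L1-HIT; vc=[10]
#4 0xa7→b10/s0 VC-HIT; vc=[6]
#5 0xad→b10/s0 L1-HIT; vc=[6]
#6 0xaf→b10/s0 L1-HIT; vc=[6]
#7 0x6c→b6/s0 VC-HIT; vc=[10]
#8 0x6f→b6/s0 L1-HIT; vc=[10]
#9 0xa4→b10/s0 VC-HIT; vc=[6]

SEQ = [MISS, MISS, L1-HIT, L1-HIT, VC-HIT, L1-HIT, L1-HIT, VC-HIT, L1-HIT, VC-HIT]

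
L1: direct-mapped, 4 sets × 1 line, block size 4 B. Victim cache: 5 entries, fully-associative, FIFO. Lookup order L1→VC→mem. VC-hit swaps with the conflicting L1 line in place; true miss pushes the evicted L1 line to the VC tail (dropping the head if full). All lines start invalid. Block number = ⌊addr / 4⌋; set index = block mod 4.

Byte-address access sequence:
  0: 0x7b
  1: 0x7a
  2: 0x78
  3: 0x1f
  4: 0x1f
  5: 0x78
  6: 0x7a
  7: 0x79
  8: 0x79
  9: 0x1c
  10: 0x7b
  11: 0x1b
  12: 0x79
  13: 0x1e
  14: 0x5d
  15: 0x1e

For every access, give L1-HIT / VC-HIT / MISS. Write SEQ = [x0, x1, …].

SEQ = [MISS, L1-HIT, L1-HIT, MISS, L1-HIT, L1-HIT, L1-HIT, L1-HIT, L1-HIT, L1-HIT, L1-HIT, MISS, VC-HIT, L1-HIT, MISS, VC-HIT]

0: 0x7b (blk 30, set 2) → MISS  vc=[]
1: 0x7a (blk 30, set 2) → L1-HIT  vc=[]
2: 0x78 (blk 30, set 2) → L1-HIT  vc=[]
3: 0x1f (blk 7, set 3) → MISS  vc=[]
4: 0x1f (blk 7, set 3) → L1-HIT  vc=[]
5: 0x78 (blk 30, set 2) → L1-HIT  vc=[]
6: 0x7a (blk 30, set 2) → L1-HIT  vc=[]
7: 0x79 (blk 30, set 2) → L1-HIT  vc=[]
8: 0x79 (blk 30, set 2) → L1-HIT  vc=[]
9: 0x1c (blk 7, set 3) → L1-HIT  vc=[]
10: 0x7b (blk 30, set 2) → L1-HIT  vc=[]
11: 0x1b (blk 6, set 2) → MISS  vc=[30]
12: 0x79 (blk 30, set 2) → VC-HIT  vc=[6]
13: 0x1e (blk 7, set 3) → L1-HIT  vc=[6]
14: 0x5d (blk 23, set 3) → MISS  vc=[6, 7]
15: 0x1e (blk 7, set 3) → VC-HIT  vc=[6, 23]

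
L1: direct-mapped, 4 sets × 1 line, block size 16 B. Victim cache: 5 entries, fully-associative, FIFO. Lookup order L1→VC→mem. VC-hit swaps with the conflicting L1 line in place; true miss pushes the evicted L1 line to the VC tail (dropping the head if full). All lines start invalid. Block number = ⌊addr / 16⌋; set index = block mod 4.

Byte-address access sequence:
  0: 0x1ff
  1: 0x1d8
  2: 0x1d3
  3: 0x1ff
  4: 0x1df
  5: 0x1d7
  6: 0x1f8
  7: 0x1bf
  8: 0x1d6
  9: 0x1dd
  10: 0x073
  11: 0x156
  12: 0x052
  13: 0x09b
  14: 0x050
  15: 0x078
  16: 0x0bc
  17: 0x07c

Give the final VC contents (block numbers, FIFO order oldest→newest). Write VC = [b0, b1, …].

  [0] addr=0x1ff blk=31 s=3: MISS | VC []
  [1] addr=0x1d8 blk=29 s=1: MISS | VC []
  [2] addr=0x1d3 blk=29 s=1: L1-HIT | VC []
  [3] addr=0x1ff blk=31 s=3: L1-HIT | VC []
  [4] addr=0x1df blk=29 s=1: L1-HIT | VC []
  [5] addr=0x1d7 blk=29 s=1: L1-HIT | VC []
  [6] addr=0x1f8 blk=31 s=3: L1-HIT | VC []
  [7] addr=0x1bf blk=27 s=3: MISS | VC [31]
  [8] addr=0x1d6 blk=29 s=1: L1-HIT | VC [31]
  [9] addr=0x1dd blk=29 s=1: L1-HIT | VC [31]
  [10] addr=0x73 blk=7 s=3: MISS | VC [31, 27]
  [11] addr=0x156 blk=21 s=1: MISS | VC [31, 27, 29]
  [12] addr=0x52 blk=5 s=1: MISS | VC [31, 27, 29, 21]
  [13] addr=0x9b blk=9 s=1: MISS | VC [31, 27, 29, 21, 5]
  [14] addr=0x50 blk=5 s=1: VC-HIT | VC [31, 27, 29, 21, 9]
  [15] addr=0x78 blk=7 s=3: L1-HIT | VC [31, 27, 29, 21, 9]
  [16] addr=0xbc blk=11 s=3: MISS | VC [27, 29, 21, 9, 7]
  [17] addr=0x7c blk=7 s=3: VC-HIT | VC [27, 29, 21, 9, 11]

VC = [27, 29, 21, 9, 11]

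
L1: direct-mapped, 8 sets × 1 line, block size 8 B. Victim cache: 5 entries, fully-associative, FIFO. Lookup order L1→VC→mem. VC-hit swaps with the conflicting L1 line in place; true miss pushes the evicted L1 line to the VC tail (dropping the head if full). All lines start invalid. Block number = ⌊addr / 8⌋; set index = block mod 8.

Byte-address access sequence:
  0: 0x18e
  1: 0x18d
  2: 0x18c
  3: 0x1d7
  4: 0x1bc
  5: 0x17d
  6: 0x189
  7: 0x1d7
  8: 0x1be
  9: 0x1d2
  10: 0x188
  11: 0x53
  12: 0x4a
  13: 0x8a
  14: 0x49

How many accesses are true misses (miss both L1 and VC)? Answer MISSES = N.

#0 0x18e→b49/s1 MISS; vc=[]
#1 0x18d→b49/s1 L1-HIT; vc=[]
#2 0x18c→b49/s1 L1-HIT; vc=[]
#3 0x1d7→b58/s2 MISS; vc=[]
#4 0x1bc→b55/s7 MISS; vc=[]
#5 0x17d→b47/s7 MISS; vc=[55]
#6 0x189→b49/s1 L1-HIT; vc=[55]
#7 0x1d7→b58/s2 L1-HIT; vc=[55]
#8 0x1be→b55/s7 VC-HIT; vc=[47]
#9 0x1d2→b58/s2 L1-HIT; vc=[47]
#10 0x188→b49/s1 L1-HIT; vc=[47]
#11 0x53→b10/s2 MISS; vc=[47,58]
#12 0x4a→b9/s1 MISS; vc=[47,58,49]
#13 0x8a→b17/s1 MISS; vc=[47,58,49,9]
#14 0x49→b9/s1 VC-HIT; vc=[47,58,49,17]

MISSES = 7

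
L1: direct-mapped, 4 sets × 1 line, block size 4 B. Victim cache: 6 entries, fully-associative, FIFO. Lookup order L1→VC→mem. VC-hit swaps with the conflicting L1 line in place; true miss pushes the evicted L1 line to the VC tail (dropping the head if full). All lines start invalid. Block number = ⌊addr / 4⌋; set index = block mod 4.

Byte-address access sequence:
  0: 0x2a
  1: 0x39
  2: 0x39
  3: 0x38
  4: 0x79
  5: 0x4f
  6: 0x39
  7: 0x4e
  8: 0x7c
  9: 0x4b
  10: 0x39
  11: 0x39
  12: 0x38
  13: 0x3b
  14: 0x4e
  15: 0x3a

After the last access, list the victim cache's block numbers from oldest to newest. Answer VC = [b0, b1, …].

0: 0x2a (blk 10, set 2) → MISS  vc=[]
1: 0x39 (blk 14, set 2) → MISS  vc=[10]
2: 0x39 (blk 14, set 2) → L1-HIT  vc=[10]
3: 0x38 (blk 14, set 2) → L1-HIT  vc=[10]
4: 0x79 (blk 30, set 2) → MISS  vc=[10, 14]
5: 0x4f (blk 19, set 3) → MISS  vc=[10, 14]
6: 0x39 (blk 14, set 2) → VC-HIT  vc=[10, 30]
7: 0x4e (blk 19, set 3) → L1-HIT  vc=[10, 30]
8: 0x7c (blk 31, set 3) → MISS  vc=[10, 30, 19]
9: 0x4b (blk 18, set 2) → MISS  vc=[10, 30, 19, 14]
10: 0x39 (blk 14, set 2) → VC-HIT  vc=[10, 30, 19, 18]
11: 0x39 (blk 14, set 2) → L1-HIT  vc=[10, 30, 19, 18]
12: 0x38 (blk 14, set 2) → L1-HIT  vc=[10, 30, 19, 18]
13: 0x3b (blk 14, set 2) → L1-HIT  vc=[10, 30, 19, 18]
14: 0x4e (blk 19, set 3) → VC-HIT  vc=[10, 30, 31, 18]
15: 0x3a (blk 14, set 2) → L1-HIT  vc=[10, 30, 31, 18]

VC = [10, 30, 31, 18]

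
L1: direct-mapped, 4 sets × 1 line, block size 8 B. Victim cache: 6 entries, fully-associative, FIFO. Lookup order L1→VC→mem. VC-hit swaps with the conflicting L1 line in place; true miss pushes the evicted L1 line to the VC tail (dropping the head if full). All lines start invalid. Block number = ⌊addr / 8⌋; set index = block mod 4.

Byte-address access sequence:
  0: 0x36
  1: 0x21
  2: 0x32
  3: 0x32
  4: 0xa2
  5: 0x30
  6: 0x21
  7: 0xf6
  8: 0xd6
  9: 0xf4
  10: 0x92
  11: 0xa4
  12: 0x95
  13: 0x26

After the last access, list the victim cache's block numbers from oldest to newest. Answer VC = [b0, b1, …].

VC = [20, 6, 26, 30]

0: 0x36 (blk 6, set 2) → MISS  vc=[]
1: 0x21 (blk 4, set 0) → MISS  vc=[]
2: 0x32 (blk 6, set 2) → L1-HIT  vc=[]
3: 0x32 (blk 6, set 2) → L1-HIT  vc=[]
4: 0xa2 (blk 20, set 0) → MISS  vc=[4]
5: 0x30 (blk 6, set 2) → L1-HIT  vc=[4]
6: 0x21 (blk 4, set 0) → VC-HIT  vc=[20]
7: 0xf6 (blk 30, set 2) → MISS  vc=[20, 6]
8: 0xd6 (blk 26, set 2) → MISS  vc=[20, 6, 30]
9: 0xf4 (blk 30, set 2) → VC-HIT  vc=[20, 6, 26]
10: 0x92 (blk 18, set 2) → MISS  vc=[20, 6, 26, 30]
11: 0xa4 (blk 20, set 0) → VC-HIT  vc=[4, 6, 26, 30]
12: 0x95 (blk 18, set 2) → L1-HIT  vc=[4, 6, 26, 30]
13: 0x26 (blk 4, set 0) → VC-HIT  vc=[20, 6, 26, 30]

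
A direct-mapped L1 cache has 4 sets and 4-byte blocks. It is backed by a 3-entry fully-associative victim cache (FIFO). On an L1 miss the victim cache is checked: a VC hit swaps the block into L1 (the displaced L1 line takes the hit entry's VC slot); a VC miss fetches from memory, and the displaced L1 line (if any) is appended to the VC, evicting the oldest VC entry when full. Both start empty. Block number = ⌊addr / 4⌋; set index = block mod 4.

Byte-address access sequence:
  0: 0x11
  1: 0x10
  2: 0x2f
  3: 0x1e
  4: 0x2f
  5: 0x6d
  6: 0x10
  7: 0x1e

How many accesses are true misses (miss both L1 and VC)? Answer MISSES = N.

MISSES = 4

0: 0x11 (blk 4, set 0) → MISS  vc=[]
1: 0x10 (blk 4, set 0) → L1-HIT  vc=[]
2: 0x2f (blk 11, set 3) → MISS  vc=[]
3: 0x1e (blk 7, set 3) → MISS  vc=[11]
4: 0x2f (blk 11, set 3) → VC-HIT  vc=[7]
5: 0x6d (blk 27, set 3) → MISS  vc=[7, 11]
6: 0x10 (blk 4, set 0) → L1-HIT  vc=[7, 11]
7: 0x1e (blk 7, set 3) → VC-HIT  vc=[27, 11]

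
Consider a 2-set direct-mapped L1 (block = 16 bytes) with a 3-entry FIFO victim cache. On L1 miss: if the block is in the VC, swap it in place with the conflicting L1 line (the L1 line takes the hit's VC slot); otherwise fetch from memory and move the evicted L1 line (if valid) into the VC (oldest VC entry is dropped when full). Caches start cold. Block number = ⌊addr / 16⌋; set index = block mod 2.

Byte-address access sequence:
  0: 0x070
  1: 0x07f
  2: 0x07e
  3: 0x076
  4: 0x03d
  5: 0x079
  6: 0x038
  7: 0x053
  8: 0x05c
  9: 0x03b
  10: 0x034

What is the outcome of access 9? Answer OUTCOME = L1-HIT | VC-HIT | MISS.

0: 0x70 (blk 7, set 1) → MISS  vc=[]
1: 0x7f (blk 7, set 1) → L1-HIT  vc=[]
2: 0x7e (blk 7, set 1) → L1-HIT  vc=[]
3: 0x76 (blk 7, set 1) → L1-HIT  vc=[]
4: 0x3d (blk 3, set 1) → MISS  vc=[7]
5: 0x79 (blk 7, set 1) → VC-HIT  vc=[3]
6: 0x38 (blk 3, set 1) → VC-HIT  vc=[7]
7: 0x53 (blk 5, set 1) → MISS  vc=[7, 3]
8: 0x5c (blk 5, set 1) → L1-HIT  vc=[7, 3]
9: 0x3b (blk 3, set 1) → VC-HIT  vc=[7, 5]
10: 0x34 (blk 3, set 1) → L1-HIT  vc=[7, 5]

OUTCOME = VC-HIT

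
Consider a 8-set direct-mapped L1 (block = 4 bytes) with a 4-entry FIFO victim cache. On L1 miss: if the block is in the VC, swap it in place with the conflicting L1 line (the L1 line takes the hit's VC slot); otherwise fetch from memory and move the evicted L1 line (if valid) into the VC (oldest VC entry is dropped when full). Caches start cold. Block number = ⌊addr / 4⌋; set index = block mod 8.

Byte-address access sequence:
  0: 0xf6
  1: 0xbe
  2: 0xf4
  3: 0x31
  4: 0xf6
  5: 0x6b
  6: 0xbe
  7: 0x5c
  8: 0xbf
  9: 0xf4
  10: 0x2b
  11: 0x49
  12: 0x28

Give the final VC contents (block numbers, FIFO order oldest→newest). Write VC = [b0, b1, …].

VC = [23, 26, 18]

#0 0xf6→b61/s5 MISS; vc=[]
#1 0xbe→b47/s7 MISS; vc=[]
#2 0xf4→b61/s5 L1-HIT; vc=[]
#3 0x31→b12/s4 MISS; vc=[]
#4 0xf6→b61/s5 L1-HIT; vc=[]
#5 0x6b→b26/s2 MISS; vc=[]
#6 0xbe→b47/s7 L1-HIT; vc=[]
#7 0x5c→b23/s7 MISS; vc=[47]
#8 0xbf→b47/s7 VC-HIT; vc=[23]
#9 0xf4→b61/s5 L1-HIT; vc=[23]
#10 0x2b→b10/s2 MISS; vc=[23,26]
#11 0x49→b18/s2 MISS; vc=[23,26,10]
#12 0x28→b10/s2 VC-HIT; vc=[23,26,18]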